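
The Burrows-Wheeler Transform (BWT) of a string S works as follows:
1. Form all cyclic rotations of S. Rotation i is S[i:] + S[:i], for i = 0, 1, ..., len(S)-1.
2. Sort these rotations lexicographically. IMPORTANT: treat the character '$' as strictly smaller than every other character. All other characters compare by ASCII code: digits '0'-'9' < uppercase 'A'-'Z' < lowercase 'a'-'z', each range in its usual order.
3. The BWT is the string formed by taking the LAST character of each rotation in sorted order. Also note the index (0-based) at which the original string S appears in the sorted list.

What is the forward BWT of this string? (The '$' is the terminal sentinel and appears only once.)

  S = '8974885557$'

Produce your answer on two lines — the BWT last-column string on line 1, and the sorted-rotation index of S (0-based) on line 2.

Answer: 778555984$8
9

Derivation:
All 11 rotations (rotation i = S[i:]+S[:i]):
  rot[0] = 8974885557$
  rot[1] = 974885557$8
  rot[2] = 74885557$89
  rot[3] = 4885557$897
  rot[4] = 885557$8974
  rot[5] = 85557$89748
  rot[6] = 5557$897488
  rot[7] = 557$8974885
  rot[8] = 57$89748855
  rot[9] = 7$897488555
  rot[10] = $8974885557
Sorted (with $ < everything):
  sorted[0] = $8974885557  (last char: '7')
  sorted[1] = 4885557$897  (last char: '7')
  sorted[2] = 5557$897488  (last char: '8')
  sorted[3] = 557$8974885  (last char: '5')
  sorted[4] = 57$89748855  (last char: '5')
  sorted[5] = 7$897488555  (last char: '5')
  sorted[6] = 74885557$89  (last char: '9')
  sorted[7] = 85557$89748  (last char: '8')
  sorted[8] = 885557$8974  (last char: '4')
  sorted[9] = 8974885557$  (last char: '$')
  sorted[10] = 974885557$8  (last char: '8')
Last column: 778555984$8
Original string S is at sorted index 9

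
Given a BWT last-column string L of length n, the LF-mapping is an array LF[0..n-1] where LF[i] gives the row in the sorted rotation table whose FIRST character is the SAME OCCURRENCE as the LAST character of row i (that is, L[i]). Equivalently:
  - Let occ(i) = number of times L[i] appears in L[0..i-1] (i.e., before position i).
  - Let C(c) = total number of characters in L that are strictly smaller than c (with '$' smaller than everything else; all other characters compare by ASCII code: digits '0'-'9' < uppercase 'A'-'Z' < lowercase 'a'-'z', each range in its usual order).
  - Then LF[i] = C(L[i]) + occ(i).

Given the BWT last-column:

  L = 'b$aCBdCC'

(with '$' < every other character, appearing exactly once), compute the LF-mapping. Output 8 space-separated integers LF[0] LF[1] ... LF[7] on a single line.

Char counts: '$':1, 'B':1, 'C':3, 'a':1, 'b':1, 'd':1
C (first-col start): C('$')=0, C('B')=1, C('C')=2, C('a')=5, C('b')=6, C('d')=7
L[0]='b': occ=0, LF[0]=C('b')+0=6+0=6
L[1]='$': occ=0, LF[1]=C('$')+0=0+0=0
L[2]='a': occ=0, LF[2]=C('a')+0=5+0=5
L[3]='C': occ=0, LF[3]=C('C')+0=2+0=2
L[4]='B': occ=0, LF[4]=C('B')+0=1+0=1
L[5]='d': occ=0, LF[5]=C('d')+0=7+0=7
L[6]='C': occ=1, LF[6]=C('C')+1=2+1=3
L[7]='C': occ=2, LF[7]=C('C')+2=2+2=4

Answer: 6 0 5 2 1 7 3 4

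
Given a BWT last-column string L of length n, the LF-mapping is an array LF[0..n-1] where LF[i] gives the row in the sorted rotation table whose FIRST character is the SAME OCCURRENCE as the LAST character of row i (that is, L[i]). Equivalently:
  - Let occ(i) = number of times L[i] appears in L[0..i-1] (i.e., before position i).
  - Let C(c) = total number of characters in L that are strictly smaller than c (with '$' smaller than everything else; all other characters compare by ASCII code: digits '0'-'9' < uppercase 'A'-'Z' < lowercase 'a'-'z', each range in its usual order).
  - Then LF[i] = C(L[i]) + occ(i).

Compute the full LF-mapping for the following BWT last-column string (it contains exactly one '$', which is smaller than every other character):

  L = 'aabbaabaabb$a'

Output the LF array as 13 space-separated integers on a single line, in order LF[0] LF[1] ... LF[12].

Answer: 1 2 8 9 3 4 10 5 6 11 12 0 7

Derivation:
Char counts: '$':1, 'a':7, 'b':5
C (first-col start): C('$')=0, C('a')=1, C('b')=8
L[0]='a': occ=0, LF[0]=C('a')+0=1+0=1
L[1]='a': occ=1, LF[1]=C('a')+1=1+1=2
L[2]='b': occ=0, LF[2]=C('b')+0=8+0=8
L[3]='b': occ=1, LF[3]=C('b')+1=8+1=9
L[4]='a': occ=2, LF[4]=C('a')+2=1+2=3
L[5]='a': occ=3, LF[5]=C('a')+3=1+3=4
L[6]='b': occ=2, LF[6]=C('b')+2=8+2=10
L[7]='a': occ=4, LF[7]=C('a')+4=1+4=5
L[8]='a': occ=5, LF[8]=C('a')+5=1+5=6
L[9]='b': occ=3, LF[9]=C('b')+3=8+3=11
L[10]='b': occ=4, LF[10]=C('b')+4=8+4=12
L[11]='$': occ=0, LF[11]=C('$')+0=0+0=0
L[12]='a': occ=6, LF[12]=C('a')+6=1+6=7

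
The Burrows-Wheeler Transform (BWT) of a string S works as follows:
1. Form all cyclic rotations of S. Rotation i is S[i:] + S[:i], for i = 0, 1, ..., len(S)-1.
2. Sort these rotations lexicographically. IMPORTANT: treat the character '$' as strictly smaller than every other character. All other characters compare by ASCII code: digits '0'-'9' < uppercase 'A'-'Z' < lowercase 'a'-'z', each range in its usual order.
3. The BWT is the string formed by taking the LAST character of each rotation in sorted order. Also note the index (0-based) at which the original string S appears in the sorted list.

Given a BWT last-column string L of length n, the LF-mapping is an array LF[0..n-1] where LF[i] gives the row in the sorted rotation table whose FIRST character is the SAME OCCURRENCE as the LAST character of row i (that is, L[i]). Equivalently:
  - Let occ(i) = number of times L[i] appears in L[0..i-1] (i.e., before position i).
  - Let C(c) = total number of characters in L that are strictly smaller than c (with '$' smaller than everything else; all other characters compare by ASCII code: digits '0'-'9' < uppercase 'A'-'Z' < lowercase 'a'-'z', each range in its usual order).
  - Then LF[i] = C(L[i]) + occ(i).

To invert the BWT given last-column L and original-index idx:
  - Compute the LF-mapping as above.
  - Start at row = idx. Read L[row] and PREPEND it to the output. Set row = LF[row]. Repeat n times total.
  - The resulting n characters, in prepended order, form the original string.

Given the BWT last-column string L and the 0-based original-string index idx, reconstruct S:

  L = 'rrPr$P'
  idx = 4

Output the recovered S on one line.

Answer: rPPrr$

Derivation:
LF mapping: 3 4 1 5 0 2
Walk LF starting at row 4, prepending L[row]:
  step 1: row=4, L[4]='$', prepend. Next row=LF[4]=0
  step 2: row=0, L[0]='r', prepend. Next row=LF[0]=3
  step 3: row=3, L[3]='r', prepend. Next row=LF[3]=5
  step 4: row=5, L[5]='P', prepend. Next row=LF[5]=2
  step 5: row=2, L[2]='P', prepend. Next row=LF[2]=1
  step 6: row=1, L[1]='r', prepend. Next row=LF[1]=4
Reversed output: rPPrr$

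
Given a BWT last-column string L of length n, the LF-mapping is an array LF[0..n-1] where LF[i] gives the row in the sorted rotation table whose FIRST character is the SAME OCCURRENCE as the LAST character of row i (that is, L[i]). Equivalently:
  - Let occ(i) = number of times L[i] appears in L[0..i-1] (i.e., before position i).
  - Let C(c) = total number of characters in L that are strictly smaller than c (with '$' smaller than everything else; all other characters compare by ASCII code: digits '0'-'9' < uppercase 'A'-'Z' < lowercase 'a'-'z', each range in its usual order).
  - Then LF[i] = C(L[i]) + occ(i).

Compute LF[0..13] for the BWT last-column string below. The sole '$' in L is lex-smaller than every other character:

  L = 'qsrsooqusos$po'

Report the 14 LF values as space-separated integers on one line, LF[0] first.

Answer: 6 9 8 10 1 2 7 13 11 3 12 0 5 4

Derivation:
Char counts: '$':1, 'o':4, 'p':1, 'q':2, 'r':1, 's':4, 'u':1
C (first-col start): C('$')=0, C('o')=1, C('p')=5, C('q')=6, C('r')=8, C('s')=9, C('u')=13
L[0]='q': occ=0, LF[0]=C('q')+0=6+0=6
L[1]='s': occ=0, LF[1]=C('s')+0=9+0=9
L[2]='r': occ=0, LF[2]=C('r')+0=8+0=8
L[3]='s': occ=1, LF[3]=C('s')+1=9+1=10
L[4]='o': occ=0, LF[4]=C('o')+0=1+0=1
L[5]='o': occ=1, LF[5]=C('o')+1=1+1=2
L[6]='q': occ=1, LF[6]=C('q')+1=6+1=7
L[7]='u': occ=0, LF[7]=C('u')+0=13+0=13
L[8]='s': occ=2, LF[8]=C('s')+2=9+2=11
L[9]='o': occ=2, LF[9]=C('o')+2=1+2=3
L[10]='s': occ=3, LF[10]=C('s')+3=9+3=12
L[11]='$': occ=0, LF[11]=C('$')+0=0+0=0
L[12]='p': occ=0, LF[12]=C('p')+0=5+0=5
L[13]='o': occ=3, LF[13]=C('o')+3=1+3=4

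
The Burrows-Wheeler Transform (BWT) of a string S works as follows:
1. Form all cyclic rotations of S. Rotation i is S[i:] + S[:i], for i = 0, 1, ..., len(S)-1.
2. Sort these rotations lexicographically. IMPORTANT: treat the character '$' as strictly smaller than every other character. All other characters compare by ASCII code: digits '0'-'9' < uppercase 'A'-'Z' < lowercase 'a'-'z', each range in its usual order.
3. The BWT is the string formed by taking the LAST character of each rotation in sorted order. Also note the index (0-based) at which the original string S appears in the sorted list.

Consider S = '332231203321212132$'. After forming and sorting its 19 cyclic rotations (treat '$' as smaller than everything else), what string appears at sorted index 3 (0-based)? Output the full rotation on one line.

All 19 rotations (rotation i = S[i:]+S[:i]):
  rot[0] = 332231203321212132$
  rot[1] = 32231203321212132$3
  rot[2] = 2231203321212132$33
  rot[3] = 231203321212132$332
  rot[4] = 31203321212132$3322
  rot[5] = 1203321212132$33223
  rot[6] = 203321212132$332231
  rot[7] = 03321212132$3322312
  rot[8] = 3321212132$33223120
  rot[9] = 321212132$332231203
  rot[10] = 21212132$3322312033
  rot[11] = 1212132$33223120332
  rot[12] = 212132$332231203321
  rot[13] = 12132$3322312033212
  rot[14] = 2132$33223120332121
  rot[15] = 132$332231203321212
  rot[16] = 32$3322312033212121
  rot[17] = 2$33223120332121213
  rot[18] = $332231203321212132
Sorted (with $ < everything):
  sorted[0] = $332231203321212132
  sorted[1] = 03321212132$3322312
  sorted[2] = 1203321212132$33223
  sorted[3] = 1212132$33223120332
  sorted[4] = 12132$3322312033212
  sorted[5] = 132$332231203321212
  sorted[6] = 2$33223120332121213
  sorted[7] = 203321212132$332231
  sorted[8] = 21212132$3322312033
  sorted[9] = 212132$332231203321
  sorted[10] = 2132$33223120332121
  sorted[11] = 2231203321212132$33
  sorted[12] = 231203321212132$332
  sorted[13] = 31203321212132$3322
  sorted[14] = 32$3322312033212121
  sorted[15] = 321212132$332231203
  sorted[16] = 32231203321212132$3
  sorted[17] = 3321212132$33223120
  sorted[18] = 332231203321212132$
sorted[3] = 1212132$33223120332

Answer: 1212132$33223120332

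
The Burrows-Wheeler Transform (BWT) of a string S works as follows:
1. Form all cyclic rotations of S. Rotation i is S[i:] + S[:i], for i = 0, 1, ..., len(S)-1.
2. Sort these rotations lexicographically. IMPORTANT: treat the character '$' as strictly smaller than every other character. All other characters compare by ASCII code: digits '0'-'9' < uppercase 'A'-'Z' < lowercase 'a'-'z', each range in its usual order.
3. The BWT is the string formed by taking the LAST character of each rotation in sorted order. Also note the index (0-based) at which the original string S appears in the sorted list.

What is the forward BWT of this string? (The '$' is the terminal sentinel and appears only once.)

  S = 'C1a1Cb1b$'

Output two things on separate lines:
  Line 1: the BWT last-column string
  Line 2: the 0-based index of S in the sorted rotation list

Answer: baCb$111C
4

Derivation:
All 9 rotations (rotation i = S[i:]+S[:i]):
  rot[0] = C1a1Cb1b$
  rot[1] = 1a1Cb1b$C
  rot[2] = a1Cb1b$C1
  rot[3] = 1Cb1b$C1a
  rot[4] = Cb1b$C1a1
  rot[5] = b1b$C1a1C
  rot[6] = 1b$C1a1Cb
  rot[7] = b$C1a1Cb1
  rot[8] = $C1a1Cb1b
Sorted (with $ < everything):
  sorted[0] = $C1a1Cb1b  (last char: 'b')
  sorted[1] = 1Cb1b$C1a  (last char: 'a')
  sorted[2] = 1a1Cb1b$C  (last char: 'C')
  sorted[3] = 1b$C1a1Cb  (last char: 'b')
  sorted[4] = C1a1Cb1b$  (last char: '$')
  sorted[5] = Cb1b$C1a1  (last char: '1')
  sorted[6] = a1Cb1b$C1  (last char: '1')
  sorted[7] = b$C1a1Cb1  (last char: '1')
  sorted[8] = b1b$C1a1C  (last char: 'C')
Last column: baCb$111C
Original string S is at sorted index 4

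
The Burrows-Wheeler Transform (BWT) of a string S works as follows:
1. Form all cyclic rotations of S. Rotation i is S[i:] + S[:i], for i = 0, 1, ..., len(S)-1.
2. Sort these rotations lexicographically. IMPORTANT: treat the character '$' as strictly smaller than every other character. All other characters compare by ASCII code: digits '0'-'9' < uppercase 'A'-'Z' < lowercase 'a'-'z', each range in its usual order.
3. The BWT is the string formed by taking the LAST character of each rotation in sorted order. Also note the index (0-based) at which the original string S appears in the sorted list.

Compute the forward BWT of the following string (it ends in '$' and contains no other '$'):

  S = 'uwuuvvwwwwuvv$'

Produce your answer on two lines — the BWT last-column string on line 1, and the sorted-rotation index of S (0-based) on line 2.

Answer: vwwu$vuuvuwwwv
4

Derivation:
All 14 rotations (rotation i = S[i:]+S[:i]):
  rot[0] = uwuuvvwwwwuvv$
  rot[1] = wuuvvwwwwuvv$u
  rot[2] = uuvvwwwwuvv$uw
  rot[3] = uvvwwwwuvv$uwu
  rot[4] = vvwwwwuvv$uwuu
  rot[5] = vwwwwuvv$uwuuv
  rot[6] = wwwwuvv$uwuuvv
  rot[7] = wwwuvv$uwuuvvw
  rot[8] = wwuvv$uwuuvvww
  rot[9] = wuvv$uwuuvvwww
  rot[10] = uvv$uwuuvvwwww
  rot[11] = vv$uwuuvvwwwwu
  rot[12] = v$uwuuvvwwwwuv
  rot[13] = $uwuuvvwwwwuvv
Sorted (with $ < everything):
  sorted[0] = $uwuuvvwwwwuvv  (last char: 'v')
  sorted[1] = uuvvwwwwuvv$uw  (last char: 'w')
  sorted[2] = uvv$uwuuvvwwww  (last char: 'w')
  sorted[3] = uvvwwwwuvv$uwu  (last char: 'u')
  sorted[4] = uwuuvvwwwwuvv$  (last char: '$')
  sorted[5] = v$uwuuvvwwwwuv  (last char: 'v')
  sorted[6] = vv$uwuuvvwwwwu  (last char: 'u')
  sorted[7] = vvwwwwuvv$uwuu  (last char: 'u')
  sorted[8] = vwwwwuvv$uwuuv  (last char: 'v')
  sorted[9] = wuuvvwwwwuvv$u  (last char: 'u')
  sorted[10] = wuvv$uwuuvvwww  (last char: 'w')
  sorted[11] = wwuvv$uwuuvvww  (last char: 'w')
  sorted[12] = wwwuvv$uwuuvvw  (last char: 'w')
  sorted[13] = wwwwuvv$uwuuvv  (last char: 'v')
Last column: vwwu$vuuvuwwwv
Original string S is at sorted index 4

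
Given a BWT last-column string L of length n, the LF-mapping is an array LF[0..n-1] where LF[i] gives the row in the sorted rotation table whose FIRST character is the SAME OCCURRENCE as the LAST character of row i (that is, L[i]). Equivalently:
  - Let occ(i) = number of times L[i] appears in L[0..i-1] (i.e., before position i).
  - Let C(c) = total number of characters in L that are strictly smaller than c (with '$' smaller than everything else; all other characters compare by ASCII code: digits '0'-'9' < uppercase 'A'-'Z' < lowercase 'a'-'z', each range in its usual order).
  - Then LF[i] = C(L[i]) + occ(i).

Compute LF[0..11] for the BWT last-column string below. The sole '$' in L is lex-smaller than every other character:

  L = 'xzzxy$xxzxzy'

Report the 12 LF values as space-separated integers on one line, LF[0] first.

Answer: 1 8 9 2 6 0 3 4 10 5 11 7

Derivation:
Char counts: '$':1, 'x':5, 'y':2, 'z':4
C (first-col start): C('$')=0, C('x')=1, C('y')=6, C('z')=8
L[0]='x': occ=0, LF[0]=C('x')+0=1+0=1
L[1]='z': occ=0, LF[1]=C('z')+0=8+0=8
L[2]='z': occ=1, LF[2]=C('z')+1=8+1=9
L[3]='x': occ=1, LF[3]=C('x')+1=1+1=2
L[4]='y': occ=0, LF[4]=C('y')+0=6+0=6
L[5]='$': occ=0, LF[5]=C('$')+0=0+0=0
L[6]='x': occ=2, LF[6]=C('x')+2=1+2=3
L[7]='x': occ=3, LF[7]=C('x')+3=1+3=4
L[8]='z': occ=2, LF[8]=C('z')+2=8+2=10
L[9]='x': occ=4, LF[9]=C('x')+4=1+4=5
L[10]='z': occ=3, LF[10]=C('z')+3=8+3=11
L[11]='y': occ=1, LF[11]=C('y')+1=6+1=7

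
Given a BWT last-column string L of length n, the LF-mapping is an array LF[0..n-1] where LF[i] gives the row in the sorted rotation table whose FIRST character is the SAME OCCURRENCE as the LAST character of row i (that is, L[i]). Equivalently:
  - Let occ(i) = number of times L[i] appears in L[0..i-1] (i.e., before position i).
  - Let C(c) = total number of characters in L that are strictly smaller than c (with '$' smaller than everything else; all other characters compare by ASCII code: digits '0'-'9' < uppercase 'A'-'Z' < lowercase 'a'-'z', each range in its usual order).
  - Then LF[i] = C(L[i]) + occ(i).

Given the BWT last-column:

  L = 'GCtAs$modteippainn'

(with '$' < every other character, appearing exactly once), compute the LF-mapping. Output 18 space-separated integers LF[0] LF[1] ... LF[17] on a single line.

Char counts: '$':1, 'A':1, 'C':1, 'G':1, 'a':1, 'd':1, 'e':1, 'i':2, 'm':1, 'n':2, 'o':1, 'p':2, 's':1, 't':2
C (first-col start): C('$')=0, C('A')=1, C('C')=2, C('G')=3, C('a')=4, C('d')=5, C('e')=6, C('i')=7, C('m')=9, C('n')=10, C('o')=12, C('p')=13, C('s')=15, C('t')=16
L[0]='G': occ=0, LF[0]=C('G')+0=3+0=3
L[1]='C': occ=0, LF[1]=C('C')+0=2+0=2
L[2]='t': occ=0, LF[2]=C('t')+0=16+0=16
L[3]='A': occ=0, LF[3]=C('A')+0=1+0=1
L[4]='s': occ=0, LF[4]=C('s')+0=15+0=15
L[5]='$': occ=0, LF[5]=C('$')+0=0+0=0
L[6]='m': occ=0, LF[6]=C('m')+0=9+0=9
L[7]='o': occ=0, LF[7]=C('o')+0=12+0=12
L[8]='d': occ=0, LF[8]=C('d')+0=5+0=5
L[9]='t': occ=1, LF[9]=C('t')+1=16+1=17
L[10]='e': occ=0, LF[10]=C('e')+0=6+0=6
L[11]='i': occ=0, LF[11]=C('i')+0=7+0=7
L[12]='p': occ=0, LF[12]=C('p')+0=13+0=13
L[13]='p': occ=1, LF[13]=C('p')+1=13+1=14
L[14]='a': occ=0, LF[14]=C('a')+0=4+0=4
L[15]='i': occ=1, LF[15]=C('i')+1=7+1=8
L[16]='n': occ=0, LF[16]=C('n')+0=10+0=10
L[17]='n': occ=1, LF[17]=C('n')+1=10+1=11

Answer: 3 2 16 1 15 0 9 12 5 17 6 7 13 14 4 8 10 11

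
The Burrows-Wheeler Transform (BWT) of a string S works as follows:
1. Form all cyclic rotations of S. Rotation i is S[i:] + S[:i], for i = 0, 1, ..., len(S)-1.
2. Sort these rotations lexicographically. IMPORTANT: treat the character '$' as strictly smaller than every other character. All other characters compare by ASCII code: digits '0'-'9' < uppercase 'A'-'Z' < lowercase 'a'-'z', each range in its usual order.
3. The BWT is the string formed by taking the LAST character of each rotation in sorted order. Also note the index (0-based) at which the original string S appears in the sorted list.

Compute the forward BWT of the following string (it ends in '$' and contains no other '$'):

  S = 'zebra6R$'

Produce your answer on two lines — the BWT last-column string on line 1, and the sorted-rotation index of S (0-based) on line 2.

Answer: Ra6rezb$
7

Derivation:
All 8 rotations (rotation i = S[i:]+S[:i]):
  rot[0] = zebra6R$
  rot[1] = ebra6R$z
  rot[2] = bra6R$ze
  rot[3] = ra6R$zeb
  rot[4] = a6R$zebr
  rot[5] = 6R$zebra
  rot[6] = R$zebra6
  rot[7] = $zebra6R
Sorted (with $ < everything):
  sorted[0] = $zebra6R  (last char: 'R')
  sorted[1] = 6R$zebra  (last char: 'a')
  sorted[2] = R$zebra6  (last char: '6')
  sorted[3] = a6R$zebr  (last char: 'r')
  sorted[4] = bra6R$ze  (last char: 'e')
  sorted[5] = ebra6R$z  (last char: 'z')
  sorted[6] = ra6R$zeb  (last char: 'b')
  sorted[7] = zebra6R$  (last char: '$')
Last column: Ra6rezb$
Original string S is at sorted index 7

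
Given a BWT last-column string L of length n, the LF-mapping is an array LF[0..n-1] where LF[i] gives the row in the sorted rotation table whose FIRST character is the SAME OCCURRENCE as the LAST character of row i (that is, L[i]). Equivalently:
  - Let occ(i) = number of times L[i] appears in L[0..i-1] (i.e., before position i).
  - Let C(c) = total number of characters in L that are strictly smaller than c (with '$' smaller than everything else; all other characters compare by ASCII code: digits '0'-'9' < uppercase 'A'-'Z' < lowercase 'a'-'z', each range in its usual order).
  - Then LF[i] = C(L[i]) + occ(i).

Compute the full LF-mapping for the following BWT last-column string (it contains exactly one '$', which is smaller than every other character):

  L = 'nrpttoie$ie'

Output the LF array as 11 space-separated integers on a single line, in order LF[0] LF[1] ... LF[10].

Char counts: '$':1, 'e':2, 'i':2, 'n':1, 'o':1, 'p':1, 'r':1, 't':2
C (first-col start): C('$')=0, C('e')=1, C('i')=3, C('n')=5, C('o')=6, C('p')=7, C('r')=8, C('t')=9
L[0]='n': occ=0, LF[0]=C('n')+0=5+0=5
L[1]='r': occ=0, LF[1]=C('r')+0=8+0=8
L[2]='p': occ=0, LF[2]=C('p')+0=7+0=7
L[3]='t': occ=0, LF[3]=C('t')+0=9+0=9
L[4]='t': occ=1, LF[4]=C('t')+1=9+1=10
L[5]='o': occ=0, LF[5]=C('o')+0=6+0=6
L[6]='i': occ=0, LF[6]=C('i')+0=3+0=3
L[7]='e': occ=0, LF[7]=C('e')+0=1+0=1
L[8]='$': occ=0, LF[8]=C('$')+0=0+0=0
L[9]='i': occ=1, LF[9]=C('i')+1=3+1=4
L[10]='e': occ=1, LF[10]=C('e')+1=1+1=2

Answer: 5 8 7 9 10 6 3 1 0 4 2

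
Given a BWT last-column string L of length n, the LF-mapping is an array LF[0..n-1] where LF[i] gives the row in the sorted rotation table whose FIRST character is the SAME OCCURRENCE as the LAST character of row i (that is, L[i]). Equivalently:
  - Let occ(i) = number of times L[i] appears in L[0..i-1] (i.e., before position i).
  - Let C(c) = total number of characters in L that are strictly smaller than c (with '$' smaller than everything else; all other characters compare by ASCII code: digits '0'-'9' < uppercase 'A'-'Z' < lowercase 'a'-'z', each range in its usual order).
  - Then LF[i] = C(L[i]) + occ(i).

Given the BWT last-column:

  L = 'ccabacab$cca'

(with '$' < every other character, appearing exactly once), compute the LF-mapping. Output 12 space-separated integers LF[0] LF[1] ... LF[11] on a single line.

Answer: 7 8 1 5 2 9 3 6 0 10 11 4

Derivation:
Char counts: '$':1, 'a':4, 'b':2, 'c':5
C (first-col start): C('$')=0, C('a')=1, C('b')=5, C('c')=7
L[0]='c': occ=0, LF[0]=C('c')+0=7+0=7
L[1]='c': occ=1, LF[1]=C('c')+1=7+1=8
L[2]='a': occ=0, LF[2]=C('a')+0=1+0=1
L[3]='b': occ=0, LF[3]=C('b')+0=5+0=5
L[4]='a': occ=1, LF[4]=C('a')+1=1+1=2
L[5]='c': occ=2, LF[5]=C('c')+2=7+2=9
L[6]='a': occ=2, LF[6]=C('a')+2=1+2=3
L[7]='b': occ=1, LF[7]=C('b')+1=5+1=6
L[8]='$': occ=0, LF[8]=C('$')+0=0+0=0
L[9]='c': occ=3, LF[9]=C('c')+3=7+3=10
L[10]='c': occ=4, LF[10]=C('c')+4=7+4=11
L[11]='a': occ=3, LF[11]=C('a')+3=1+3=4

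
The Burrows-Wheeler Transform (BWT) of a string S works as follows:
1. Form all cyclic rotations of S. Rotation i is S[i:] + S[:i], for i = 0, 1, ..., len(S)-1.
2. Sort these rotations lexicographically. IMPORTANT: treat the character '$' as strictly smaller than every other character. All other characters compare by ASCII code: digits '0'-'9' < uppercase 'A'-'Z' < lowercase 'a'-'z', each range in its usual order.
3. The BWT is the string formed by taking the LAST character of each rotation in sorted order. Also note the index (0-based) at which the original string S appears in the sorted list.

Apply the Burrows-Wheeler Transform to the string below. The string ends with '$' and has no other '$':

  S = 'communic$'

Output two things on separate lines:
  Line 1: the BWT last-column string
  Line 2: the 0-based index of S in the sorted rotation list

All 9 rotations (rotation i = S[i:]+S[:i]):
  rot[0] = communic$
  rot[1] = ommunic$c
  rot[2] = mmunic$co
  rot[3] = munic$com
  rot[4] = unic$comm
  rot[5] = nic$commu
  rot[6] = ic$commun
  rot[7] = c$communi
  rot[8] = $communic
Sorted (with $ < everything):
  sorted[0] = $communic  (last char: 'c')
  sorted[1] = c$communi  (last char: 'i')
  sorted[2] = communic$  (last char: '$')
  sorted[3] = ic$commun  (last char: 'n')
  sorted[4] = mmunic$co  (last char: 'o')
  sorted[5] = munic$com  (last char: 'm')
  sorted[6] = nic$commu  (last char: 'u')
  sorted[7] = ommunic$c  (last char: 'c')
  sorted[8] = unic$comm  (last char: 'm')
Last column: ci$nomucm
Original string S is at sorted index 2

Answer: ci$nomucm
2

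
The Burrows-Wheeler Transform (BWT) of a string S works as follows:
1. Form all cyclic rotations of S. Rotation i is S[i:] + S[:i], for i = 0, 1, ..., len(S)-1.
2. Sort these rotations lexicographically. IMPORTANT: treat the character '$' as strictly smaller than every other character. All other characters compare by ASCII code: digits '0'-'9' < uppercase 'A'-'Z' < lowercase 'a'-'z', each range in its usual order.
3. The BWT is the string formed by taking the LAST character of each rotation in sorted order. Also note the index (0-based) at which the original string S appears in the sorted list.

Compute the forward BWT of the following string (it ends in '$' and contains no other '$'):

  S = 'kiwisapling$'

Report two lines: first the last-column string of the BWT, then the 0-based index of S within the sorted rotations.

Answer: gsnlwk$piaii
6

Derivation:
All 12 rotations (rotation i = S[i:]+S[:i]):
  rot[0] = kiwisapling$
  rot[1] = iwisapling$k
  rot[2] = wisapling$ki
  rot[3] = isapling$kiw
  rot[4] = sapling$kiwi
  rot[5] = apling$kiwis
  rot[6] = pling$kiwisa
  rot[7] = ling$kiwisap
  rot[8] = ing$kiwisapl
  rot[9] = ng$kiwisapli
  rot[10] = g$kiwisaplin
  rot[11] = $kiwisapling
Sorted (with $ < everything):
  sorted[0] = $kiwisapling  (last char: 'g')
  sorted[1] = apling$kiwis  (last char: 's')
  sorted[2] = g$kiwisaplin  (last char: 'n')
  sorted[3] = ing$kiwisapl  (last char: 'l')
  sorted[4] = isapling$kiw  (last char: 'w')
  sorted[5] = iwisapling$k  (last char: 'k')
  sorted[6] = kiwisapling$  (last char: '$')
  sorted[7] = ling$kiwisap  (last char: 'p')
  sorted[8] = ng$kiwisapli  (last char: 'i')
  sorted[9] = pling$kiwisa  (last char: 'a')
  sorted[10] = sapling$kiwi  (last char: 'i')
  sorted[11] = wisapling$ki  (last char: 'i')
Last column: gsnlwk$piaii
Original string S is at sorted index 6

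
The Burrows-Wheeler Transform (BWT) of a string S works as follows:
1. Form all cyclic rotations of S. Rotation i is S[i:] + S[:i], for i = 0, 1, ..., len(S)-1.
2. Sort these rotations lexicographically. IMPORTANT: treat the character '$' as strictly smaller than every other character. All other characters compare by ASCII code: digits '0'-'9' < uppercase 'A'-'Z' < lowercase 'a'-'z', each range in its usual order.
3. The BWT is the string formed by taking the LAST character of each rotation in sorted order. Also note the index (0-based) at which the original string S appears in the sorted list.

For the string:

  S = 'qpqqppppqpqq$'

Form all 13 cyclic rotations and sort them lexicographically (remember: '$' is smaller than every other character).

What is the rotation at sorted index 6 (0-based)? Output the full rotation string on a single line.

All 13 rotations (rotation i = S[i:]+S[:i]):
  rot[0] = qpqqppppqpqq$
  rot[1] = pqqppppqpqq$q
  rot[2] = qqppppqpqq$qp
  rot[3] = qppppqpqq$qpq
  rot[4] = ppppqpqq$qpqq
  rot[5] = pppqpqq$qpqqp
  rot[6] = ppqpqq$qpqqpp
  rot[7] = pqpqq$qpqqppp
  rot[8] = qpqq$qpqqpppp
  rot[9] = pqq$qpqqppppq
  rot[10] = qq$qpqqppppqp
  rot[11] = q$qpqqppppqpq
  rot[12] = $qpqqppppqpqq
Sorted (with $ < everything):
  sorted[0] = $qpqqppppqpqq
  sorted[1] = ppppqpqq$qpqq
  sorted[2] = pppqpqq$qpqqp
  sorted[3] = ppqpqq$qpqqpp
  sorted[4] = pqpqq$qpqqppp
  sorted[5] = pqq$qpqqppppq
  sorted[6] = pqqppppqpqq$q
  sorted[7] = q$qpqqppppqpq
  sorted[8] = qppppqpqq$qpq
  sorted[9] = qpqq$qpqqpppp
  sorted[10] = qpqqppppqpqq$
  sorted[11] = qq$qpqqppppqp
  sorted[12] = qqppppqpqq$qp
sorted[6] = pqqppppqpqq$q

Answer: pqqppppqpqq$q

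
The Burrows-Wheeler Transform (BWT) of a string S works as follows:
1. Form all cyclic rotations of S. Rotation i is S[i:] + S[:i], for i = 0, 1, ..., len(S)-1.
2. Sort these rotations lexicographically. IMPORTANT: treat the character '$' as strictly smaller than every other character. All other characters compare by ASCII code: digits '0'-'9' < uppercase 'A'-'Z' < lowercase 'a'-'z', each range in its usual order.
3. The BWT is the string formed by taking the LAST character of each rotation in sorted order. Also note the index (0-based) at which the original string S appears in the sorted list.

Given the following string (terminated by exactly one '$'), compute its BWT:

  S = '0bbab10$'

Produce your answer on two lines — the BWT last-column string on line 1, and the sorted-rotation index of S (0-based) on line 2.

Answer: 01$bbab0
2

Derivation:
All 8 rotations (rotation i = S[i:]+S[:i]):
  rot[0] = 0bbab10$
  rot[1] = bbab10$0
  rot[2] = bab10$0b
  rot[3] = ab10$0bb
  rot[4] = b10$0bba
  rot[5] = 10$0bbab
  rot[6] = 0$0bbab1
  rot[7] = $0bbab10
Sorted (with $ < everything):
  sorted[0] = $0bbab10  (last char: '0')
  sorted[1] = 0$0bbab1  (last char: '1')
  sorted[2] = 0bbab10$  (last char: '$')
  sorted[3] = 10$0bbab  (last char: 'b')
  sorted[4] = ab10$0bb  (last char: 'b')
  sorted[5] = b10$0bba  (last char: 'a')
  sorted[6] = bab10$0b  (last char: 'b')
  sorted[7] = bbab10$0  (last char: '0')
Last column: 01$bbab0
Original string S is at sorted index 2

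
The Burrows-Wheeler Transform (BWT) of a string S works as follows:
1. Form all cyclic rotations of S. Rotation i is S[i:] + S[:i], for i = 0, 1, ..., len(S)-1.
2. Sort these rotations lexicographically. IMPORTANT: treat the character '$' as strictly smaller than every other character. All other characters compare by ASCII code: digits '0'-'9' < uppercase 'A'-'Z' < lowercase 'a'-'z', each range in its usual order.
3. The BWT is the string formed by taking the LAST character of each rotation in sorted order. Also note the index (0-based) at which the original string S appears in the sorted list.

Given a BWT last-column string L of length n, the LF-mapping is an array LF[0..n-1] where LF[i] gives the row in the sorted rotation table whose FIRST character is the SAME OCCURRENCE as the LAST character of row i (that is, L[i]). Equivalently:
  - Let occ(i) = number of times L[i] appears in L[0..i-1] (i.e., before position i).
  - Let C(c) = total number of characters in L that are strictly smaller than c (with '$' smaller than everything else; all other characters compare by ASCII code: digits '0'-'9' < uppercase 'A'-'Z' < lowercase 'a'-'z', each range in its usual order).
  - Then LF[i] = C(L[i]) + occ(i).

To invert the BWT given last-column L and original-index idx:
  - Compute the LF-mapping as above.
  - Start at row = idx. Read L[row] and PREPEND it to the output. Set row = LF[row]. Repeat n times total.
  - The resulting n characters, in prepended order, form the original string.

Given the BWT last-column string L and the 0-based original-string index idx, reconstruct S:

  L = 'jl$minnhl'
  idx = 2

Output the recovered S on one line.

Answer: ilhnlnmj$

Derivation:
LF mapping: 3 4 0 6 2 7 8 1 5
Walk LF starting at row 2, prepending L[row]:
  step 1: row=2, L[2]='$', prepend. Next row=LF[2]=0
  step 2: row=0, L[0]='j', prepend. Next row=LF[0]=3
  step 3: row=3, L[3]='m', prepend. Next row=LF[3]=6
  step 4: row=6, L[6]='n', prepend. Next row=LF[6]=8
  step 5: row=8, L[8]='l', prepend. Next row=LF[8]=5
  step 6: row=5, L[5]='n', prepend. Next row=LF[5]=7
  step 7: row=7, L[7]='h', prepend. Next row=LF[7]=1
  step 8: row=1, L[1]='l', prepend. Next row=LF[1]=4
  step 9: row=4, L[4]='i', prepend. Next row=LF[4]=2
Reversed output: ilhnlnmj$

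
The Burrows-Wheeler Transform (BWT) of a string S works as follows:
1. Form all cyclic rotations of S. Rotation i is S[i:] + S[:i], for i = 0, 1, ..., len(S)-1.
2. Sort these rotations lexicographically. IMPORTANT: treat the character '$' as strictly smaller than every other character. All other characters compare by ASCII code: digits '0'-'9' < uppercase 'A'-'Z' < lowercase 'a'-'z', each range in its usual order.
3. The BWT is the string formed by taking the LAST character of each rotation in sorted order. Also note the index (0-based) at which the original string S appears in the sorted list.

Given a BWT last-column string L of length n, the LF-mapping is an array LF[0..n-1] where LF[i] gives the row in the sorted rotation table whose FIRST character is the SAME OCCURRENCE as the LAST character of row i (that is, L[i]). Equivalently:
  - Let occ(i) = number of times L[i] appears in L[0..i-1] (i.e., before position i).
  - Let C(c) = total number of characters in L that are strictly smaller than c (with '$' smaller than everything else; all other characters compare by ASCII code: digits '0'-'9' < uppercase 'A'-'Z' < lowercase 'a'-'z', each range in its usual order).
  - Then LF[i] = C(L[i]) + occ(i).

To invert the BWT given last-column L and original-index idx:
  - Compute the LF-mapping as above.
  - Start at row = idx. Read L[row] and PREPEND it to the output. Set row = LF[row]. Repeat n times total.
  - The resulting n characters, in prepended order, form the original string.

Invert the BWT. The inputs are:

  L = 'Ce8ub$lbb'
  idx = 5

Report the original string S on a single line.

LF mapping: 2 6 1 8 3 0 7 4 5
Walk LF starting at row 5, prepending L[row]:
  step 1: row=5, L[5]='$', prepend. Next row=LF[5]=0
  step 2: row=0, L[0]='C', prepend. Next row=LF[0]=2
  step 3: row=2, L[2]='8', prepend. Next row=LF[2]=1
  step 4: row=1, L[1]='e', prepend. Next row=LF[1]=6
  step 5: row=6, L[6]='l', prepend. Next row=LF[6]=7
  step 6: row=7, L[7]='b', prepend. Next row=LF[7]=4
  step 7: row=4, L[4]='b', prepend. Next row=LF[4]=3
  step 8: row=3, L[3]='u', prepend. Next row=LF[3]=8
  step 9: row=8, L[8]='b', prepend. Next row=LF[8]=5
Reversed output: bubble8C$

Answer: bubble8C$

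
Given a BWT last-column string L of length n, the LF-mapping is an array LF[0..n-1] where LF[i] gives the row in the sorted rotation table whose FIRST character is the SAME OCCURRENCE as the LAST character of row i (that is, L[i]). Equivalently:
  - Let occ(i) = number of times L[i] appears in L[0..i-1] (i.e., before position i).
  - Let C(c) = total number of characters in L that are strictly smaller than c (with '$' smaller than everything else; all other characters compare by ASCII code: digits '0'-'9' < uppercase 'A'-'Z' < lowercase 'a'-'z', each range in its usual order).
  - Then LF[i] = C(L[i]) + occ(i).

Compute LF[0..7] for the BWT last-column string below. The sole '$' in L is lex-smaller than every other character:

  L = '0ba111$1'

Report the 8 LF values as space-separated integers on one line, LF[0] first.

Answer: 1 7 6 2 3 4 0 5

Derivation:
Char counts: '$':1, '0':1, '1':4, 'a':1, 'b':1
C (first-col start): C('$')=0, C('0')=1, C('1')=2, C('a')=6, C('b')=7
L[0]='0': occ=0, LF[0]=C('0')+0=1+0=1
L[1]='b': occ=0, LF[1]=C('b')+0=7+0=7
L[2]='a': occ=0, LF[2]=C('a')+0=6+0=6
L[3]='1': occ=0, LF[3]=C('1')+0=2+0=2
L[4]='1': occ=1, LF[4]=C('1')+1=2+1=3
L[5]='1': occ=2, LF[5]=C('1')+2=2+2=4
L[6]='$': occ=0, LF[6]=C('$')+0=0+0=0
L[7]='1': occ=3, LF[7]=C('1')+3=2+3=5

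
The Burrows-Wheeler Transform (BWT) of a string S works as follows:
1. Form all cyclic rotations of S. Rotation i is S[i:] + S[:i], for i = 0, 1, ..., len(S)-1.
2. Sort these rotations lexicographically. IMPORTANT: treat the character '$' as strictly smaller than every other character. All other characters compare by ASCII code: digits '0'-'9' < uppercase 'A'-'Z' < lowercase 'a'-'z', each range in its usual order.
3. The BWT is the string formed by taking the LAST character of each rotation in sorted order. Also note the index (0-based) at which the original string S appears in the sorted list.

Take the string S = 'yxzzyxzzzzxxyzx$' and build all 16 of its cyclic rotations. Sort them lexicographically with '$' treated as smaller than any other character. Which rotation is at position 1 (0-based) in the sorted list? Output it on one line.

Answer: x$yxzzyxzzzzxxyz

Derivation:
All 16 rotations (rotation i = S[i:]+S[:i]):
  rot[0] = yxzzyxzzzzxxyzx$
  rot[1] = xzzyxzzzzxxyzx$y
  rot[2] = zzyxzzzzxxyzx$yx
  rot[3] = zyxzzzzxxyzx$yxz
  rot[4] = yxzzzzxxyzx$yxzz
  rot[5] = xzzzzxxyzx$yxzzy
  rot[6] = zzzzxxyzx$yxzzyx
  rot[7] = zzzxxyzx$yxzzyxz
  rot[8] = zzxxyzx$yxzzyxzz
  rot[9] = zxxyzx$yxzzyxzzz
  rot[10] = xxyzx$yxzzyxzzzz
  rot[11] = xyzx$yxzzyxzzzzx
  rot[12] = yzx$yxzzyxzzzzxx
  rot[13] = zx$yxzzyxzzzzxxy
  rot[14] = x$yxzzyxzzzzxxyz
  rot[15] = $yxzzyxzzzzxxyzx
Sorted (with $ < everything):
  sorted[0] = $yxzzyxzzzzxxyzx
  sorted[1] = x$yxzzyxzzzzxxyz
  sorted[2] = xxyzx$yxzzyxzzzz
  sorted[3] = xyzx$yxzzyxzzzzx
  sorted[4] = xzzyxzzzzxxyzx$y
  sorted[5] = xzzzzxxyzx$yxzzy
  sorted[6] = yxzzyxzzzzxxyzx$
  sorted[7] = yxzzzzxxyzx$yxzz
  sorted[8] = yzx$yxzzyxzzzzxx
  sorted[9] = zx$yxzzyxzzzzxxy
  sorted[10] = zxxyzx$yxzzyxzzz
  sorted[11] = zyxzzzzxxyzx$yxz
  sorted[12] = zzxxyzx$yxzzyxzz
  sorted[13] = zzyxzzzzxxyzx$yx
  sorted[14] = zzzxxyzx$yxzzyxz
  sorted[15] = zzzzxxyzx$yxzzyx
sorted[1] = x$yxzzyxzzzzxxyz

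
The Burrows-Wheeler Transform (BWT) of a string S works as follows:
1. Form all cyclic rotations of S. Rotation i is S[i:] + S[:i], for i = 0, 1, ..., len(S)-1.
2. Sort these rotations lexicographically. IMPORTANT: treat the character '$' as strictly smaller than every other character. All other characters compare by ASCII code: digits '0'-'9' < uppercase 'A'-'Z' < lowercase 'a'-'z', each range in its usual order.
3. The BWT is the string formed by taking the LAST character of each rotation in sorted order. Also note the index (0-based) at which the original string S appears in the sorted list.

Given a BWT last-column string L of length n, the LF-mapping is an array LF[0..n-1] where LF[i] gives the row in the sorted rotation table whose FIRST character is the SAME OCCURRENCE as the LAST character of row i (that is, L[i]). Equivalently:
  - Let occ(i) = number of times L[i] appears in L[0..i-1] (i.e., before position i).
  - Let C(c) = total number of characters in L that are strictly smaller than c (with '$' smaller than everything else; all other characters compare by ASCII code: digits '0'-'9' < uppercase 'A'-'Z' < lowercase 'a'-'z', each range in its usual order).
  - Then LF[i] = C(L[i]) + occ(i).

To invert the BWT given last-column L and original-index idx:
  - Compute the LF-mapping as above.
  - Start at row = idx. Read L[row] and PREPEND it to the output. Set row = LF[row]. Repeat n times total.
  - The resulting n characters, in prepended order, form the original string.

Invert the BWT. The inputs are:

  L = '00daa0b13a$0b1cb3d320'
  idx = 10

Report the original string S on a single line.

LF mapping: 1 2 19 12 13 3 15 6 9 14 0 4 16 7 18 17 10 20 11 8 5
Walk LF starting at row 10, prepending L[row]:
  step 1: row=10, L[10]='$', prepend. Next row=LF[10]=0
  step 2: row=0, L[0]='0', prepend. Next row=LF[0]=1
  step 3: row=1, L[1]='0', prepend. Next row=LF[1]=2
  step 4: row=2, L[2]='d', prepend. Next row=LF[2]=19
  step 5: row=19, L[19]='2', prepend. Next row=LF[19]=8
  step 6: row=8, L[8]='3', prepend. Next row=LF[8]=9
  step 7: row=9, L[9]='a', prepend. Next row=LF[9]=14
  step 8: row=14, L[14]='c', prepend. Next row=LF[14]=18
  step 9: row=18, L[18]='3', prepend. Next row=LF[18]=11
  step 10: row=11, L[11]='0', prepend. Next row=LF[11]=4
  step 11: row=4, L[4]='a', prepend. Next row=LF[4]=13
  step 12: row=13, L[13]='1', prepend. Next row=LF[13]=7
  step 13: row=7, L[7]='1', prepend. Next row=LF[7]=6
  step 14: row=6, L[6]='b', prepend. Next row=LF[6]=15
  step 15: row=15, L[15]='b', prepend. Next row=LF[15]=17
  step 16: row=17, L[17]='d', prepend. Next row=LF[17]=20
  step 17: row=20, L[20]='0', prepend. Next row=LF[20]=5
  step 18: row=5, L[5]='0', prepend. Next row=LF[5]=3
  step 19: row=3, L[3]='a', prepend. Next row=LF[3]=12
  step 20: row=12, L[12]='b', prepend. Next row=LF[12]=16
  step 21: row=16, L[16]='3', prepend. Next row=LF[16]=10
Reversed output: 3ba00dbb11a03ca32d00$

Answer: 3ba00dbb11a03ca32d00$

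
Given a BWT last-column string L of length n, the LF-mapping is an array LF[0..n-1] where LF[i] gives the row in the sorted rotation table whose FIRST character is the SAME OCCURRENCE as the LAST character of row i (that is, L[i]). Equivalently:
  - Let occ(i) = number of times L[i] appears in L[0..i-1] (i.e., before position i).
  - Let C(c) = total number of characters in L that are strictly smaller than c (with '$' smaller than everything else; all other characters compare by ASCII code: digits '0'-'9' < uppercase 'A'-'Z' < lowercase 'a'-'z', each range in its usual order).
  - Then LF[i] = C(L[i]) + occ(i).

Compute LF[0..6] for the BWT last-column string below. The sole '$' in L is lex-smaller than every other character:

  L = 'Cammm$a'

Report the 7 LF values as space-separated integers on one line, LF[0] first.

Answer: 1 2 4 5 6 0 3

Derivation:
Char counts: '$':1, 'C':1, 'a':2, 'm':3
C (first-col start): C('$')=0, C('C')=1, C('a')=2, C('m')=4
L[0]='C': occ=0, LF[0]=C('C')+0=1+0=1
L[1]='a': occ=0, LF[1]=C('a')+0=2+0=2
L[2]='m': occ=0, LF[2]=C('m')+0=4+0=4
L[3]='m': occ=1, LF[3]=C('m')+1=4+1=5
L[4]='m': occ=2, LF[4]=C('m')+2=4+2=6
L[5]='$': occ=0, LF[5]=C('$')+0=0+0=0
L[6]='a': occ=1, LF[6]=C('a')+1=2+1=3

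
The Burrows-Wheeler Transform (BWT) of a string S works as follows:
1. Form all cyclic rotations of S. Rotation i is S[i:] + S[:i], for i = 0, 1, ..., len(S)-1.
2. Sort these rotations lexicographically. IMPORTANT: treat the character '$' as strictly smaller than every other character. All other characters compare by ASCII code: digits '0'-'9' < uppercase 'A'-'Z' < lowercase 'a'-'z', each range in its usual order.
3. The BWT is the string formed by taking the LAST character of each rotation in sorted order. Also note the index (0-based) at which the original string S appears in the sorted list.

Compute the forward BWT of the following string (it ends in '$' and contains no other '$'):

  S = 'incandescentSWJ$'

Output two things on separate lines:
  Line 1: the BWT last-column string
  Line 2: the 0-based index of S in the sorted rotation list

Answer: JWtScnsncd$iaeen
10

Derivation:
All 16 rotations (rotation i = S[i:]+S[:i]):
  rot[0] = incandescentSWJ$
  rot[1] = ncandescentSWJ$i
  rot[2] = candescentSWJ$in
  rot[3] = andescentSWJ$inc
  rot[4] = ndescentSWJ$inca
  rot[5] = descentSWJ$incan
  rot[6] = escentSWJ$incand
  rot[7] = scentSWJ$incande
  rot[8] = centSWJ$incandes
  rot[9] = entSWJ$incandesc
  rot[10] = ntSWJ$incandesce
  rot[11] = tSWJ$incandescen
  rot[12] = SWJ$incandescent
  rot[13] = WJ$incandescentS
  rot[14] = J$incandescentSW
  rot[15] = $incandescentSWJ
Sorted (with $ < everything):
  sorted[0] = $incandescentSWJ  (last char: 'J')
  sorted[1] = J$incandescentSW  (last char: 'W')
  sorted[2] = SWJ$incandescent  (last char: 't')
  sorted[3] = WJ$incandescentS  (last char: 'S')
  sorted[4] = andescentSWJ$inc  (last char: 'c')
  sorted[5] = candescentSWJ$in  (last char: 'n')
  sorted[6] = centSWJ$incandes  (last char: 's')
  sorted[7] = descentSWJ$incan  (last char: 'n')
  sorted[8] = entSWJ$incandesc  (last char: 'c')
  sorted[9] = escentSWJ$incand  (last char: 'd')
  sorted[10] = incandescentSWJ$  (last char: '$')
  sorted[11] = ncandescentSWJ$i  (last char: 'i')
  sorted[12] = ndescentSWJ$inca  (last char: 'a')
  sorted[13] = ntSWJ$incandesce  (last char: 'e')
  sorted[14] = scentSWJ$incande  (last char: 'e')
  sorted[15] = tSWJ$incandescen  (last char: 'n')
Last column: JWtScnsncd$iaeen
Original string S is at sorted index 10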